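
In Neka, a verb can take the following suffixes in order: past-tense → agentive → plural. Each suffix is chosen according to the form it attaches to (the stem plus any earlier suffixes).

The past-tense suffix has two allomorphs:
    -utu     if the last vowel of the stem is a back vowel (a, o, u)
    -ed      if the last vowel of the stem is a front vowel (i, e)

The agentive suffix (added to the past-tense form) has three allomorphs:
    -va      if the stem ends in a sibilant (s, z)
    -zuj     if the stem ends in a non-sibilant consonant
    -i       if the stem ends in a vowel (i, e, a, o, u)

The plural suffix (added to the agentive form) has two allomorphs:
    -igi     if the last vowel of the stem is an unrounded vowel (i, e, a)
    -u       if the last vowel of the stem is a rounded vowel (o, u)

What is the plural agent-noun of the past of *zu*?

*zu*: last vowel = /u/, a back vowel → -utu → *zuutu*.
Since the final sound of the past-tense form *zuutu* is /u/ (a vowel), it takes -i, giving *zuutui*.
The agentive form *zuutui*: last vowel = /i/, an unrounded vowel → -igi → *zuutuiigi*.

zuutuiigi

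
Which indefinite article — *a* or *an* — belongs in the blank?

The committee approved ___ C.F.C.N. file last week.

a

The indefinite article is chosen by the initial *sound* of the following word, not its spelling.
The initialism *C.F.C.N.* is read letter by letter; the first letter, C, is pronounced /siː/, which begins with a consonant sound.
So the article is *a*: The committee approved a C.F.C.N. file last week.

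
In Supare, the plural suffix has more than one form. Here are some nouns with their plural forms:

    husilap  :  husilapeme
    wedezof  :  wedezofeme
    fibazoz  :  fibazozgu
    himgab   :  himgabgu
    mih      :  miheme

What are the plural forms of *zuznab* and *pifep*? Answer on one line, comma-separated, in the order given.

zuznabgu, pifepeme

The suffix is conditioned by the final consonant: -eme when the stem ends in a voiceless consonant (*husilap*, *wedezof*, *mih*); -gu when the stem ends in a voiced consonant (*fibazoz*, *himgab*).
*zuznab* — final consonant /b/ (voiced) → -gu → *zuznabgu*.
The final consonant of *pifep* is /p/, which is voiceless, so the suffix is -eme, giving *pifepeme*.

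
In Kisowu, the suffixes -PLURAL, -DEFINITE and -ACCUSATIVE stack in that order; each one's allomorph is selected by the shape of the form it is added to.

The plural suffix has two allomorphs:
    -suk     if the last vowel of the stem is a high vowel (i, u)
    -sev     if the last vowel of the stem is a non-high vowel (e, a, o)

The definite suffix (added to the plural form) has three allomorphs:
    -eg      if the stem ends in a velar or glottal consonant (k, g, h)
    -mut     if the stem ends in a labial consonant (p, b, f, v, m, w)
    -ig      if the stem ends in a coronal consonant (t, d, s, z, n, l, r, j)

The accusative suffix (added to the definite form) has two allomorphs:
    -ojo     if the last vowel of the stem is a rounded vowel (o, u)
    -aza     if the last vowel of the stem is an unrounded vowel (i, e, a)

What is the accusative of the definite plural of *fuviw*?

*fuviw* — last vowel /i/ (a high vowel) → -suk → *fuviwsuk*.
Since the final consonant of the plural form *fuviwsuk* is /k/ (velar/glottal), it takes -eg, giving *fuviwsukeg*.
The last vowel of the definite form *fuviwsukeg* is /e/, which is an unrounded vowel, so the accusative suffix is -aza, giving *fuviwsukegaza*.

fuviwsukegaza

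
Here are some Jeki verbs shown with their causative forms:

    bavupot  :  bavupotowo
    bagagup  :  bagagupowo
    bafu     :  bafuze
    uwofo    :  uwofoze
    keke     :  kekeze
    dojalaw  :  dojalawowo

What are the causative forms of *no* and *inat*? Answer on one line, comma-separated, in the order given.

The alternation tracks the final sound of the stem — -owo when the stem ends in a consonant (*bavupot*, *bagagup*, *dojalaw*); -ze when the stem ends in a vowel (*bafu*, *uwofo*, *keke*).
Since the final sound of *no* is /o/ (a vowel), it takes -ze, giving *noze*.
*inat*: final sound = /t/, a consonant → -owo → *inatowo*.

noze, inatowo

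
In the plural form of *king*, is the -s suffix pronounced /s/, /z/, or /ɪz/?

The stem *king* ends in a voiced non-sibilant sound.
The plural suffix surfaces as /ɪz/ after sibilants, /s/ after other voiceless consonants, and /z/ after other voiced sounds.
So the plural -s on *king* is pronounced /z/.

/z/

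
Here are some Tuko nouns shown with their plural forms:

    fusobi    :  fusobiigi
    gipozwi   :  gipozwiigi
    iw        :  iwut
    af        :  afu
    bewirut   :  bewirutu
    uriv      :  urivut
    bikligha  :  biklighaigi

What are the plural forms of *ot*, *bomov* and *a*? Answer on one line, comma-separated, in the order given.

otu, bomovut, aigi

The alternation tracks the final sound of the stem — -u when the stem ends in a voiceless consonant (*af*, *bewirut*); -ut when the stem ends in a voiced consonant (*iw*, *uriv*); -igi when the stem ends in a vowel (*fusobi*, *gipozwi*, *bikligha*).
*ot* — final sound /t/ (a voiceless consonant) → -u → *otu*.
The final sound of *bomov* is /v/, which is a voiced consonant, so the suffix is -ut, giving *bomovut*.
*a* — final sound /a/ (a vowel) → -igi → *aigi*.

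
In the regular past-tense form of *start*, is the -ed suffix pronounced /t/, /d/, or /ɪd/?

The stem *start* ends in /t/ or /d/.
The -ed suffix is realized as /ɪd/ after /t, d/; as /t/ after other voiceless consonants; and as /d/ after other voiced sounds.
So -ed on *start* is pronounced /ɪd/.

/ɪd/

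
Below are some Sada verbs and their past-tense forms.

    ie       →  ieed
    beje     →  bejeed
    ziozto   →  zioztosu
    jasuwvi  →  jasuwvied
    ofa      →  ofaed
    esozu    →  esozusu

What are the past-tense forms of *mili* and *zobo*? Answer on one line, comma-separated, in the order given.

The alternation tracks the last vowel of the stem — -su when the last vowel of the stem is a rounded vowel (*ziozto*, *esozu*); -ed when the last vowel of the stem is an unrounded vowel (*ie*, *beje*, *jasuwvi*, *ofa*).
The last vowel of *mili* is /i/, which is an unrounded vowel, so the suffix is -ed, giving *milied*.
*zobo*: last vowel = /o/, a rounded vowel → -su → *zobosu*.

milied, zobosu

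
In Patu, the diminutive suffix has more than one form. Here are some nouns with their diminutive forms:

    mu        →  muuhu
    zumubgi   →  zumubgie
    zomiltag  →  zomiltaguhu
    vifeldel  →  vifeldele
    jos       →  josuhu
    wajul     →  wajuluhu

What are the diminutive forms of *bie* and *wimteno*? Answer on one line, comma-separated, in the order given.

biee, wimtenouhu

The alternation tracks the last vowel of the stem — -e when the last vowel of the stem is a front vowel (*zumubgi*, *vifeldel*); -uhu when the last vowel of the stem is a back vowel (*mu*, *zomiltag*, *jos*, *wajul*).
The last vowel of *bie* is /e/, which is a front vowel, so the suffix is -e, giving *biee*.
*wimteno* — last vowel /o/ (a back vowel) → -uhu → *wimtenouhu*.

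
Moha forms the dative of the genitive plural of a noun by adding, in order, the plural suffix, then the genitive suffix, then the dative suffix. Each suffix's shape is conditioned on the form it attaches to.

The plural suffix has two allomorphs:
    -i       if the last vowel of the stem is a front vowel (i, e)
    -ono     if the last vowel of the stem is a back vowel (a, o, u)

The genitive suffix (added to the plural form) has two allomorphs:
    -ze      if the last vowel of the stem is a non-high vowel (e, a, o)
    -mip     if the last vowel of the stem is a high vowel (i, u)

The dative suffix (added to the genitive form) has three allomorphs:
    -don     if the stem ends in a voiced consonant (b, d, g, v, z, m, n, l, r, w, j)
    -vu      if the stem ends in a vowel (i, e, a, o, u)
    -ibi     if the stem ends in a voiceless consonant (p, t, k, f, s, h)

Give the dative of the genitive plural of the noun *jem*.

jemimipibi

Since the last vowel of *jem* is /e/ (a front vowel), it takes -i, giving *jemi*.
The last vowel of the plural form *jemi* is /i/, which is a high vowel, so the genitive suffix is -mip, giving *jemimip*.
The final sound of the genitive form *jemimip* is /p/, which is a voiceless consonant, so the dative suffix is -ibi, giving *jemimipibi*.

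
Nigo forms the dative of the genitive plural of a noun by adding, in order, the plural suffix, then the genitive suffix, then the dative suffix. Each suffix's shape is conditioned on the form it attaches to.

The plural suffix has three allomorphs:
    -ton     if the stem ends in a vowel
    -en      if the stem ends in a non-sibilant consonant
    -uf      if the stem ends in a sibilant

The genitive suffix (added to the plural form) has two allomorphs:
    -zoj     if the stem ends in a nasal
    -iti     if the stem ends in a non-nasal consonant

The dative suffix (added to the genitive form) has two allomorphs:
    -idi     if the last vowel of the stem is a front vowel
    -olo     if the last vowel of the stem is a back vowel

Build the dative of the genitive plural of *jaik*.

*jaik* — final sound /k/ (a non-sibilant consonant) → -en → *jaiken*.
The final consonant of the plural form *jaiken* is /n/, which is a nasal, so the genitive suffix is -zoj, giving *jaikenzoj*.
The genitive form *jaikenzoj* — last vowel /o/ (a back vowel) → -olo → *jaikenzojolo*.

jaikenzojolo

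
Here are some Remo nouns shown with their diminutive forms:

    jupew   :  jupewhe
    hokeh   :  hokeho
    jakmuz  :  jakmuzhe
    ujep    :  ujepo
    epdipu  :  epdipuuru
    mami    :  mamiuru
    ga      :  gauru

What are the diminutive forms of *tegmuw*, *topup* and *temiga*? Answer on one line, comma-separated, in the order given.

tegmuwhe, topupo, temigauru

Looking at the final sound of each stem: -o when the stem ends in a voiceless consonant (*hokeh*, *ujep*); -he when the stem ends in a voiced consonant (*jupew*, *jakmuz*); -uru when the stem ends in a vowel (*epdipu*, *mami*, *ga*).
*tegmuw* — final sound /w/ (a voiced consonant) → -he → *tegmuwhe*.
The final sound of *topup* is /p/, which is a voiceless consonant, so the suffix is -o, giving *topupo*.
*temiga*: final sound = /a/, a vowel → -uru → *temigauru*.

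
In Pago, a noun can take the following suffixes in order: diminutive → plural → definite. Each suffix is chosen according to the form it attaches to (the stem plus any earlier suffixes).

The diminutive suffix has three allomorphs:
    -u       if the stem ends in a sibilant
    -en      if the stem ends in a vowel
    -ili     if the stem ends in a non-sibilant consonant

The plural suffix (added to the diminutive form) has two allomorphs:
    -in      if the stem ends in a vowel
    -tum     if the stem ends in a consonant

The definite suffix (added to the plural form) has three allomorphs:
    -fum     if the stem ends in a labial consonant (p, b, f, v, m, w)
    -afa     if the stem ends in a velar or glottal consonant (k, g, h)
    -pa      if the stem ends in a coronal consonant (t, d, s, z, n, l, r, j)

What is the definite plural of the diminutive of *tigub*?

*tigub* — final sound /b/ (a non-sibilant consonant) → -ili → *tigubili*.
The diminutive form *tigubili*: final sound = /i/, a vowel → -in → *tigubiliin*.
The plural form *tigubiliin* — final consonant /n/ (coronal) → -pa → *tigubiliinpa*.

tigubiliinpa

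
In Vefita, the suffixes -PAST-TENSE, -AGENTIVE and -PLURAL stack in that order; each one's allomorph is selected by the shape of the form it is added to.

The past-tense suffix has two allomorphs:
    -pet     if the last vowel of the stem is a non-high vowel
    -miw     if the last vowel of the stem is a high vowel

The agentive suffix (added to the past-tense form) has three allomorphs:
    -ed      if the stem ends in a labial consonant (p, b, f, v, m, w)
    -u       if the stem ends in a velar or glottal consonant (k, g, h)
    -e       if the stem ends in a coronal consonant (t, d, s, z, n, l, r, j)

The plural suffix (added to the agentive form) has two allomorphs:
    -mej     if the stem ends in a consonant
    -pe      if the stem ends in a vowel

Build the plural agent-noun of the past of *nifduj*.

nifdujmiwedmej

*nifduj* — last vowel /u/ (a high vowel) → -miw → *nifdujmiw*.
The past-tense form *nifdujmiw*: final consonant = /w/, labial → -ed → *nifdujmiwed*.
The agentive form *nifdujmiwed*: final sound = /d/, a consonant → -mej → *nifdujmiwedmej*.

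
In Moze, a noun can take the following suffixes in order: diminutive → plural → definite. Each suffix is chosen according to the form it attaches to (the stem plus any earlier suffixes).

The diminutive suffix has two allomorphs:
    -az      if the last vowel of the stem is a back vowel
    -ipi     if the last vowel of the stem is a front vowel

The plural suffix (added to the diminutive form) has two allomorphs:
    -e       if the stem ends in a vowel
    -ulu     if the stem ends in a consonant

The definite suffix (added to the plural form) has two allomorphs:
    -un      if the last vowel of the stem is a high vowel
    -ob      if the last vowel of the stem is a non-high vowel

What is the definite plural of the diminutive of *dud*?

The last vowel of *dud* is /u/, which is a back vowel, so the diminutive suffix is -az, giving *dudaz*.
The final sound of the diminutive form *dudaz* is /z/, which is a consonant, so the plural suffix is -ulu, giving *dudazulu*.
The plural form *dudazulu* — last vowel /u/ (a high vowel) → -un → *dudazuluun*.

dudazuluun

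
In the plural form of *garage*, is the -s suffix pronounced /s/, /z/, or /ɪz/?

/ɪz/

The stem *garage* ends in a sibilant (/s, z, ʃ, ʒ, tʃ, dʒ/).
The plural suffix surfaces as /ɪz/ after sibilants, /s/ after other voiceless consonants, and /z/ after other voiced sounds.
So the plural -s on *garage* is pronounced /ɪz/.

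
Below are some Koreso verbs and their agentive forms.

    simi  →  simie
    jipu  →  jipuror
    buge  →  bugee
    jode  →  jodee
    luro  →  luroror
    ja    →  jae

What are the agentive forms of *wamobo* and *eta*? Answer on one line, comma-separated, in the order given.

Looking at the last vowel of each stem: -ror when the last vowel of the stem is a rounded vowel (*jipu*, *luro*); -e when the last vowel of the stem is an unrounded vowel (*simi*, *buge*, *jode*, *ja*).
The last vowel of *wamobo* is /o/, which is a rounded vowel, so the suffix is -ror, giving *wamoboror*.
*eta* — last vowel /a/ (an unrounded vowel) → -e → *etae*.

wamoboror, etae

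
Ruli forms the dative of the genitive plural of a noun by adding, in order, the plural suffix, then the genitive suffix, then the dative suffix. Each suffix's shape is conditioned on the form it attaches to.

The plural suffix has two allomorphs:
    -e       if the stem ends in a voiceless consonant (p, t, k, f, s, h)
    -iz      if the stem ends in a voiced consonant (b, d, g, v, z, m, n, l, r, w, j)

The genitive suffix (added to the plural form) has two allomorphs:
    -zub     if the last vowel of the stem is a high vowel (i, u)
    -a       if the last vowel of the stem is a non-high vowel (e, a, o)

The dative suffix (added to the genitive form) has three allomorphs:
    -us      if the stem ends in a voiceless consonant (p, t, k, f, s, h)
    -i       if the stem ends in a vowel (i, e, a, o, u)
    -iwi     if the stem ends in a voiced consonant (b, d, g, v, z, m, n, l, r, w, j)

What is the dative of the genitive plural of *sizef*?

sizefeai

*sizef*: final consonant = /f/, voiceless → -e → *sizefe*.
The plural form *sizefe* — last vowel /e/ (a non-high vowel) → -a → *sizefea*.
Since the final sound of the genitive form *sizefea* is /a/ (a vowel), it takes -i, giving *sizefeai*.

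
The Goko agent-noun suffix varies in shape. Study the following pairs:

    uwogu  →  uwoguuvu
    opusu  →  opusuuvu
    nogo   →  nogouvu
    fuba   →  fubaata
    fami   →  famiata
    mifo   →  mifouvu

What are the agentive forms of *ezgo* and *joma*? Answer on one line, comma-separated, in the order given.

The suffix is conditioned by the last vowel: -uvu when the last vowel of the stem is a rounded vowel (*uwogu*, *opusu*, *nogo*, *mifo*); -ata when the last vowel of the stem is an unrounded vowel (*fuba*, *fami*).
*ezgo* — last vowel /o/ (a rounded vowel) → -uvu → *ezgouvu*.
Since the last vowel of *joma* is /a/ (an unrounded vowel), it takes -ata, giving *jomaata*.

ezgouvu, jomaata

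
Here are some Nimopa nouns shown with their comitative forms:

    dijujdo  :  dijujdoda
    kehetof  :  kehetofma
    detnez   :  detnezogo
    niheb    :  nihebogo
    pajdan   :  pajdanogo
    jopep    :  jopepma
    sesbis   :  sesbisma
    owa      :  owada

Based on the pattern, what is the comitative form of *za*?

The alternation tracks the final sound of the stem — -ma when the stem ends in a voiceless consonant (*kehetof*, *jopep*, *sesbis*); -ogo when the stem ends in a voiced consonant (*detnez*, *niheb*, *pajdan*); -da when the stem ends in a vowel (*dijujdo*, *owa*).
Since the final sound of *za* is /a/ (a vowel), it takes -da, giving *zada*.

zada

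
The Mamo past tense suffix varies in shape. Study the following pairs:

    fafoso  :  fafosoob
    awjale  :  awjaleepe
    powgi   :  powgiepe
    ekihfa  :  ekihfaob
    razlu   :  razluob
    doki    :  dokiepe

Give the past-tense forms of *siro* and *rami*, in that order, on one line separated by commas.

siroob, ramiepe

Looking at the last vowel of each stem: -epe when the last vowel of the stem is a front vowel (*awjale*, *powgi*, *doki*); -ob when the last vowel of the stem is a back vowel (*fafoso*, *ekihfa*, *razlu*).
*siro*: last vowel = /o/, a back vowel → -ob → *siroob*.
*rami*: last vowel = /i/, a front vowel → -epe → *ramiepe*.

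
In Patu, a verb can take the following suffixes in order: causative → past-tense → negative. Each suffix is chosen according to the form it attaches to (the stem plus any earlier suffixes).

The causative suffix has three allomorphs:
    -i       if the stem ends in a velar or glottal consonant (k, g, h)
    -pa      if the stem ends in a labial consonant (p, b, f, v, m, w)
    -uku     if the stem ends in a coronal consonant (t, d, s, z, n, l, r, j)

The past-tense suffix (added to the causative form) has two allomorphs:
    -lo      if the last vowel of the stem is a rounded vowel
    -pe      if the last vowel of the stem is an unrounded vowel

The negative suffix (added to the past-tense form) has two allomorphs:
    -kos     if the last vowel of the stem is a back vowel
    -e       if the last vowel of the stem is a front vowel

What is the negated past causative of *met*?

Since the final consonant of *met* is /t/ (coronal), it takes -uku, giving *metuku*.
Since the last vowel of the causative form *metuku* is /u/ (a rounded vowel), it takes -lo, giving *metukulo*.
The last vowel of the past-tense form *metukulo* is /o/, which is a back vowel, so the negative suffix is -kos, giving *metukulokos*.

metukulokos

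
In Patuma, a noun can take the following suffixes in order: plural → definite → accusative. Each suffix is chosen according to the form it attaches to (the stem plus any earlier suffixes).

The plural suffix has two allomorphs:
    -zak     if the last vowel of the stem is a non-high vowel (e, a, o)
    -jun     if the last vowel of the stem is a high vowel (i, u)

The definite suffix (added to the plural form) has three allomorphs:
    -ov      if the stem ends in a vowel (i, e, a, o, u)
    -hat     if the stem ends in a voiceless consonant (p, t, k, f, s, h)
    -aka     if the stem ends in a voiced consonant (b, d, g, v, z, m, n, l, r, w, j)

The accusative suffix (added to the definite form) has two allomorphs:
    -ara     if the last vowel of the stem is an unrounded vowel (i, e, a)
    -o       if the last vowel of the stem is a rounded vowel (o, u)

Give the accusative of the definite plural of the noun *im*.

*im*: last vowel = /i/, a high vowel → -jun → *imjun*.
The plural form *imjun* — final sound /n/ (a voiced consonant) → -aka → *imjunaka*.
The last vowel of the definite form *imjunaka* is /a/, which is an unrounded vowel, so the accusative suffix is -ara, giving *imjunakaara*.

imjunakaara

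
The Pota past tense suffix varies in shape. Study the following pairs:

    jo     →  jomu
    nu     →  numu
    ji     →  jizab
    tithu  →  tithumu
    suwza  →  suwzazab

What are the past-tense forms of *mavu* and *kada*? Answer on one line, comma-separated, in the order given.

mavumu, kadazab

The alternation tracks the last vowel of the stem — -mu when the last vowel of the stem is a rounded vowel (*jo*, *nu*, *tithu*); -zab when the last vowel of the stem is an unrounded vowel (*ji*, *suwza*).
*mavu*: last vowel = /u/, a rounded vowel → -mu → *mavumu*.
*kada*: last vowel = /a/, an unrounded vowel → -zab → *kadazab*.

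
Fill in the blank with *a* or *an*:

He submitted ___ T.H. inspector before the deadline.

a

The indefinite article is chosen by the initial *sound* of the following word, not its spelling.
The initialism *T.H.* is read letter by letter; the first letter, T, is pronounced /tiː/, which begins with a consonant sound.
So the article is *a*: He submitted a T.H. inspector before the deadline.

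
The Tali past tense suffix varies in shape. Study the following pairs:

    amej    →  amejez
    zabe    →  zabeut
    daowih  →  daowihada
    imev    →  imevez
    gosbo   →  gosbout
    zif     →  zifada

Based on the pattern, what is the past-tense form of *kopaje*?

kopajeut

The pattern is voicing of the final sound: -ada when the stem ends in a voiceless consonant (*daowih*, *zif*); -ez when the stem ends in a voiced consonant (*amej*, *imev*); -ut when the stem ends in a vowel (*zabe*, *gosbo*).
*kopaje* — final sound /e/ (a vowel) → -ut → *kopajeut*.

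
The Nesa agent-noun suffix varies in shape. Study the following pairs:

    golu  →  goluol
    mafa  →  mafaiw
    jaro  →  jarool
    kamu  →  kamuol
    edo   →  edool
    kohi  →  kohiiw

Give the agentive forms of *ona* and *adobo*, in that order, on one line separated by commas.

The pattern is rounding harmony: -ol when the last vowel of the stem is a rounded vowel (*golu*, *jaro*, *kamu*, *edo*); -iw when the last vowel of the stem is an unrounded vowel (*mafa*, *kohi*).
*ona* — last vowel /a/ (an unrounded vowel) → -iw → *onaiw*.
*adobo* — last vowel /o/ (a rounded vowel) → -ol → *adobool*.

onaiw, adobool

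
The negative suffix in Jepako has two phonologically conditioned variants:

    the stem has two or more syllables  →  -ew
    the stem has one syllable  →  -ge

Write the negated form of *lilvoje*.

*lilvoje* has 3 syllables, so the suffix is -ew, giving *lilvojeew*.

lilvojeew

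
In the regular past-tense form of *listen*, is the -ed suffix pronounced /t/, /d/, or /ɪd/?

/d/

The stem *listen* ends in a voiced sound other than /d/.
The -ed suffix is realized as /ɪd/ after /t, d/; as /t/ after other voiceless consonants; and as /d/ after other voiced sounds.
So -ed on *listen* is pronounced /d/.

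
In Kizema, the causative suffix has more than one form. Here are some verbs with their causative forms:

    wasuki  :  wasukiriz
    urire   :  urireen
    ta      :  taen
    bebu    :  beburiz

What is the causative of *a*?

Looking at the last vowel of each stem: -riz when the last vowel of the stem is a high vowel (*wasuki*, *bebu*); -en when the last vowel of the stem is a non-high vowel (*urire*, *ta*).
*a* — last vowel /a/ (a non-high vowel) → -en → *aen*.

aen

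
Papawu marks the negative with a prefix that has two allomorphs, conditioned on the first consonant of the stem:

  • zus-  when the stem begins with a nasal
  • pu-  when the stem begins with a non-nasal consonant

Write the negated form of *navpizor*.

The first consonant of *navpizor* is /n/, which is a nasal, so the prefix is zus-, giving *zusnavpizor*.

zusnavpizor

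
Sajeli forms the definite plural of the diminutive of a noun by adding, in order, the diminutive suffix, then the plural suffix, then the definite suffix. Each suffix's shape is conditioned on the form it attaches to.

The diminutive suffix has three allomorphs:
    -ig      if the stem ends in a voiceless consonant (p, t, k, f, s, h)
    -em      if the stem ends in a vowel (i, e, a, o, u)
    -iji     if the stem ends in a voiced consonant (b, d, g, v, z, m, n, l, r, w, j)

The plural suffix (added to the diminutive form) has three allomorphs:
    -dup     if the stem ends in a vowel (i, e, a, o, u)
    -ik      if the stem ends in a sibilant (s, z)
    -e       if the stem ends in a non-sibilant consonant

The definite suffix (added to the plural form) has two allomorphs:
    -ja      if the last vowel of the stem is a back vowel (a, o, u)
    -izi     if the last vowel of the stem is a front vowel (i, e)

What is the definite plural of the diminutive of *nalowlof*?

nalowlofigeizi

Since the final sound of *nalowlof* is /f/ (a voiceless consonant), it takes -ig, giving *nalowlofig*.
The diminutive form *nalowlofig*: final sound = /g/, a non-sibilant consonant → -e → *nalowlofige*.
The plural form *nalowlofige* — last vowel /e/ (a front vowel) → -izi → *nalowlofigeizi*.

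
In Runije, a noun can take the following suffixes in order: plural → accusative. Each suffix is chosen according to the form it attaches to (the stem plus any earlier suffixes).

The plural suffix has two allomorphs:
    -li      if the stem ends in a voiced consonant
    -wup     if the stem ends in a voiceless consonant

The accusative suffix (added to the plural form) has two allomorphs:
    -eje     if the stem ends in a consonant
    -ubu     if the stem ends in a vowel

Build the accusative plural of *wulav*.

*wulav*: final consonant = /v/, voiced → -li → *wulavli*.
The plural form *wulavli* — final sound /i/ (a vowel) → -ubu → *wulavliubu*.

wulavliubu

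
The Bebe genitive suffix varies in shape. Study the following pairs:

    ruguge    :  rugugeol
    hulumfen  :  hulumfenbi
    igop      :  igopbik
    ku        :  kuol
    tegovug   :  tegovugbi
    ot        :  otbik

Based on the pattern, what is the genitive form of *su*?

suol

The alternation tracks the final sound of the stem — -bik when the stem ends in a voiceless consonant (*igop*, *ot*); -bi when the stem ends in a voiced consonant (*hulumfen*, *tegovug*); -ol when the stem ends in a vowel (*ruguge*, *ku*).
Since the final sound of *su* is /u/ (a vowel), it takes -ol, giving *suol*.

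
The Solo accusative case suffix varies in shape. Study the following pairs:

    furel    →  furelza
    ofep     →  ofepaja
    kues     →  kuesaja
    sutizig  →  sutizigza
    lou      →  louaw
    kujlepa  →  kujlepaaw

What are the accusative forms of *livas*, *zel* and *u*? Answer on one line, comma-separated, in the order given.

The pattern is voicing of the final sound: -aja when the stem ends in a voiceless consonant (*ofep*, *kues*); -za when the stem ends in a voiced consonant (*furel*, *sutizig*); -aw when the stem ends in a vowel (*lou*, *kujlepa*).
The final sound of *livas* is /s/, which is a voiceless consonant, so the suffix is -aja, giving *livasaja*.
*zel*: final sound = /l/, a voiced consonant → -za → *zelza*.
Since the final sound of *u* is /u/ (a vowel), it takes -aw, giving *uaw*.

livasaja, zelza, uaw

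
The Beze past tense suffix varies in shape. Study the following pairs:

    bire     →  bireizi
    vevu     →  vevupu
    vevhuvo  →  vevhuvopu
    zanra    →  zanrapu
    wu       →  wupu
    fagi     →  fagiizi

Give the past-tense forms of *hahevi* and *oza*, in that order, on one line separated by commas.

haheviizi, ozapu

The suffix is conditioned by the last vowel: -izi when the last vowel of the stem is a front vowel (*bire*, *fagi*); -pu when the last vowel of the stem is a back vowel (*vevu*, *vevhuvo*, *zanra*, *wu*).
*hahevi* — last vowel /i/ (a front vowel) → -izi → *haheviizi*.
*oza*: last vowel = /a/, a back vowel → -pu → *ozapu*.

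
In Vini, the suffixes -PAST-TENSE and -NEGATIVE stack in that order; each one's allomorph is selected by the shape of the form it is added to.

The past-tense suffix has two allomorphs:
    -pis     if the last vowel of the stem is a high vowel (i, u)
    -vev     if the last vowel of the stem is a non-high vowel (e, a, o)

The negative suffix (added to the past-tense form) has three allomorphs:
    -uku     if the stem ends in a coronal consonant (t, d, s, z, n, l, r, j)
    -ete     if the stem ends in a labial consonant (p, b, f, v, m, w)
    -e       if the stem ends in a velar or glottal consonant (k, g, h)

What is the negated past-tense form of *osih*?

Since the last vowel of *osih* is /i/ (a high vowel), it takes -pis, giving *osihpis*.
Since the final consonant of the past-tense form *osihpis* is /s/ (coronal), it takes -uku, giving *osihpisuku*.

osihpisuku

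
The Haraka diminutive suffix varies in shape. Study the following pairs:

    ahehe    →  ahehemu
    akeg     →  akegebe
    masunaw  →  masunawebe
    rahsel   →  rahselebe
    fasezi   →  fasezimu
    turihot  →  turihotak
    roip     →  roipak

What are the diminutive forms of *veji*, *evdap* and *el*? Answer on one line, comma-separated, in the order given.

vejimu, evdapak, elebe

The pattern is voicing of the final sound: -ak when the stem ends in a voiceless consonant (*turihot*, *roip*); -ebe when the stem ends in a voiced consonant (*akeg*, *masunaw*, *rahsel*); -mu when the stem ends in a vowel (*ahehe*, *fasezi*).
The final sound of *veji* is /i/, which is a vowel, so the suffix is -mu, giving *vejimu*.
*evdap* — final sound /p/ (a voiceless consonant) → -ak → *evdapak*.
*el* — final sound /l/ (a voiced consonant) → -ebe → *elebe*.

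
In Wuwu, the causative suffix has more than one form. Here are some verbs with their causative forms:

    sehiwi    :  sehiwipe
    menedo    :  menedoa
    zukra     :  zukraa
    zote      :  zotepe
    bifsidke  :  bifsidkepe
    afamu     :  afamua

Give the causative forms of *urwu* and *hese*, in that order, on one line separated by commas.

Looking at the last vowel of each stem: -pe when the last vowel of the stem is a front vowel (*sehiwi*, *zote*, *bifsidke*); -a when the last vowel of the stem is a back vowel (*menedo*, *zukra*, *afamu*).
*urwu* — last vowel /u/ (a back vowel) → -a → *urwua*.
The last vowel of *hese* is /e/, which is a front vowel, so the suffix is -pe, giving *hesepe*.

urwua, hesepe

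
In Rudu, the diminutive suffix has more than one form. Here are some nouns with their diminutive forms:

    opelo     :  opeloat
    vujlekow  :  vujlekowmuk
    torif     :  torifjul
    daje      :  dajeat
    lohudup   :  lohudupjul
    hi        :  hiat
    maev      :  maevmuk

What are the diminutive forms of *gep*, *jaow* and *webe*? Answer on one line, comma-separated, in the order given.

The alternation tracks the final sound of the stem — -jul when the stem ends in a voiceless consonant (*torif*, *lohudup*); -muk when the stem ends in a voiced consonant (*vujlekow*, *maev*); -at when the stem ends in a vowel (*opelo*, *daje*, *hi*).
Since the final sound of *gep* is /p/ (a voiceless consonant), it takes -jul, giving *gepjul*.
*jaow* — final sound /w/ (a voiced consonant) → -muk → *jaowmuk*.
*webe*: final sound = /e/, a vowel → -at → *webeat*.

gepjul, jaowmuk, webeat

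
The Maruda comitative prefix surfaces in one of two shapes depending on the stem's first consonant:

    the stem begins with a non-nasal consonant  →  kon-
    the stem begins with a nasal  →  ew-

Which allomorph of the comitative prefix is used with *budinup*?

*budinup* — first consonant /b/ (non-nasal) → kon-.

kon-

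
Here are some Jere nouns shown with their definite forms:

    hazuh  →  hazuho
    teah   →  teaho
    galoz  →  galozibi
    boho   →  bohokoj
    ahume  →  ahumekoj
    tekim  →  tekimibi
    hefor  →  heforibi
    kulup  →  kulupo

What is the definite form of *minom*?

minomibi

The pattern is voicing of the final sound: -o when the stem ends in a voiceless consonant (*hazuh*, *teah*, *kulup*); -ibi when the stem ends in a voiced consonant (*galoz*, *tekim*, *hefor*); -koj when the stem ends in a vowel (*boho*, *ahume*).
*minom*: final sound = /m/, a voiced consonant → -ibi → *minomibi*.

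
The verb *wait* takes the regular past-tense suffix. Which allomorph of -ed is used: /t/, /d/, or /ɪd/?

/ɪd/

The stem *wait* ends in /t/ or /d/.
The -ed suffix is realized as /ɪd/ after /t, d/; as /t/ after other voiceless consonants; and as /d/ after other voiced sounds.
So -ed on *wait* is pronounced /ɪd/.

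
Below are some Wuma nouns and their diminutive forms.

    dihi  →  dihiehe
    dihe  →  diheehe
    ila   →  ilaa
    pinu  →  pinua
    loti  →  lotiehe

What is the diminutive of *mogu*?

mogua

The alternation tracks the last vowel of the stem — -ehe when the last vowel of the stem is a front vowel (*dihi*, *dihe*, *loti*); -a when the last vowel of the stem is a back vowel (*ila*, *pinu*).
*mogu*: last vowel = /u/, a back vowel → -a → *mogua*.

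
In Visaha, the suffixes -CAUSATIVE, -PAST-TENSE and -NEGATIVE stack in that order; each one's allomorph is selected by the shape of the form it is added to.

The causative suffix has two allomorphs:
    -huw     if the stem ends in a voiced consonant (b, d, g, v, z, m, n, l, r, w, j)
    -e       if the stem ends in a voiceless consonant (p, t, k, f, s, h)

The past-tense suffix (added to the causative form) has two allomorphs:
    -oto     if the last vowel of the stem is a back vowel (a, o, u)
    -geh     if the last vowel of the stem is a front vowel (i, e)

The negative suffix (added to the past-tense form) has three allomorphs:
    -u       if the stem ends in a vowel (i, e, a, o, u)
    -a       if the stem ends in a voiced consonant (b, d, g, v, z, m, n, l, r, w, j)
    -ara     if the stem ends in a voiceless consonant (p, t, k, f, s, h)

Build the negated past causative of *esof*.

esofegehara

*esof* — final consonant /f/ (voiceless) → -e → *esofe*.
Since the last vowel of the causative form *esofe* is /e/ (a front vowel), it takes -geh, giving *esofegeh*.
Since the final sound of the past-tense form *esofegeh* is /h/ (a voiceless consonant), it takes -ara, giving *esofegehara*.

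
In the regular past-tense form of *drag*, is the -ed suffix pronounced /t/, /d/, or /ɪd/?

/d/

The stem *drag* ends in a voiced sound other than /d/.
The -ed suffix is realized as /ɪd/ after /t, d/; as /t/ after other voiceless consonants; and as /d/ after other voiced sounds.
So -ed on *drag* is pronounced /d/.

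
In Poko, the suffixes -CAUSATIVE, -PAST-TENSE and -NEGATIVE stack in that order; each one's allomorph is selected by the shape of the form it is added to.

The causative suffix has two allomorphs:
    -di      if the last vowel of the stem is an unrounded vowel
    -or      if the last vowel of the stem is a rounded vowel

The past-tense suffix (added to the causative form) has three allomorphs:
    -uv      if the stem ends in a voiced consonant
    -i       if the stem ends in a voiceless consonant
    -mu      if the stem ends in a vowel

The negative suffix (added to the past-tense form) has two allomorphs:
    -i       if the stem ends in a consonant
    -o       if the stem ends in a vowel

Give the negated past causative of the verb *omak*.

*omak*: last vowel = /a/, an unrounded vowel → -di → *omakdi*.
The causative form *omakdi* — final sound /i/ (a vowel) → -mu → *omakdimu*.
The past-tense form *omakdimu* — final sound /u/ (a vowel) → -o → *omakdimuo*.

omakdimuo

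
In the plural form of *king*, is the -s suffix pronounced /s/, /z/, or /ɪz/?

/z/

The stem *king* ends in a voiced non-sibilant sound.
The plural suffix surfaces as /ɪz/ after sibilants, /s/ after other voiceless consonants, and /z/ after other voiced sounds.
So the plural -s on *king* is pronounced /z/.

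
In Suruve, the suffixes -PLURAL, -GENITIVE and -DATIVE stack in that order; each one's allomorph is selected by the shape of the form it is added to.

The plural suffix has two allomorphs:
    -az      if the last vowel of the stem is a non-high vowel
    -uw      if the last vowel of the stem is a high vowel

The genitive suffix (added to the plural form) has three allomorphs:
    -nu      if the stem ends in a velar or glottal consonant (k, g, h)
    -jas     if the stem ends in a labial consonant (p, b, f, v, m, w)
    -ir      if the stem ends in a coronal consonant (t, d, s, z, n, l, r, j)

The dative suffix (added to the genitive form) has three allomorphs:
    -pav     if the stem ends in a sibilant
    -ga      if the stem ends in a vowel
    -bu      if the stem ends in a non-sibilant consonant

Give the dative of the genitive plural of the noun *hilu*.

*hilu* — last vowel /u/ (a high vowel) → -uw → *hiluuw*.
The plural form *hiluuw*: final consonant = /w/, labial → -jas → *hiluuwjas*.
The genitive form *hiluuwjas* — final sound /s/ (a sibilant) → -pav → *hiluuwjaspav*.

hiluuwjaspav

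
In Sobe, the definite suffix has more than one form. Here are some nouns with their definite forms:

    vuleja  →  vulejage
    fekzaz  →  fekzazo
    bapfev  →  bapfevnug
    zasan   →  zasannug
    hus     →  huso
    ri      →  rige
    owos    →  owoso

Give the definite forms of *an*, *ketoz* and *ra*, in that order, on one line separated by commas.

annug, ketozo, rage

The suffix is conditioned by the final sound: -o when the stem ends in a sibilant (*fekzaz*, *hus*, *owos*); -nug when the stem ends in a non-sibilant consonant (*bapfev*, *zasan*); -ge when the stem ends in a vowel (*vuleja*, *ri*).
*an*: final sound = /n/, a non-sibilant consonant → -nug → *annug*.
*ketoz*: final sound = /z/, a sibilant → -o → *ketozo*.
*ra* — final sound /a/ (a vowel) → -ge → *rage*.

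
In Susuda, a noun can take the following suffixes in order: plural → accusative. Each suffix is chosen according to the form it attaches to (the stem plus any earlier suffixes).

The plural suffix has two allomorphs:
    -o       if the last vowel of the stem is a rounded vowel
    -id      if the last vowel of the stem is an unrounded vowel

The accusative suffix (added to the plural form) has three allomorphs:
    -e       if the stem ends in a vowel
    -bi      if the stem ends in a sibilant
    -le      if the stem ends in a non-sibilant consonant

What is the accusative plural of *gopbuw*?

*gopbuw* — last vowel /u/ (a rounded vowel) → -o → *gopbuwo*.
The plural form *gopbuwo* — final sound /o/ (a vowel) → -e → *gopbuwoe*.

gopbuwoe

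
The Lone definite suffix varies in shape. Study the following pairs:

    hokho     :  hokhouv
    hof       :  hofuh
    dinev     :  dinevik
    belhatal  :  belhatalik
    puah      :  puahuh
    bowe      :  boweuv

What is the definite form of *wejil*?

The alternation tracks the final sound of the stem — -uh when the stem ends in a voiceless consonant (*hof*, *puah*); -ik when the stem ends in a voiced consonant (*dinev*, *belhatal*); -uv when the stem ends in a vowel (*hokho*, *bowe*).
*wejil* — final sound /l/ (a voiced consonant) → -ik → *wejilik*.

wejilik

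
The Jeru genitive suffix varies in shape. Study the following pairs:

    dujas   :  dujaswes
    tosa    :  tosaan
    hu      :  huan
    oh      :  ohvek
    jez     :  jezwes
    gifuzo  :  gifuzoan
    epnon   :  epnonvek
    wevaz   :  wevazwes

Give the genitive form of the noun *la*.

laan

The pattern is sibilance of the final sound: -wes when the stem ends in a sibilant (*dujas*, *jez*, *wevaz*); -vek when the stem ends in a non-sibilant consonant (*oh*, *epnon*); -an when the stem ends in a vowel (*tosa*, *hu*, *gifuzo*).
*la*: final sound = /a/, a vowel → -an → *laan*.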